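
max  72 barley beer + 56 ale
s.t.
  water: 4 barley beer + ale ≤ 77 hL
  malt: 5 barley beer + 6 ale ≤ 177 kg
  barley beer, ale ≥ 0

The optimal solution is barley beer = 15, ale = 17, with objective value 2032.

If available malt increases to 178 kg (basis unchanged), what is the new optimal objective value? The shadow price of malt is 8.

2040

Δb = 1, so new z* = 2032 + (8)·(1) = 2032 + 8 = 2040.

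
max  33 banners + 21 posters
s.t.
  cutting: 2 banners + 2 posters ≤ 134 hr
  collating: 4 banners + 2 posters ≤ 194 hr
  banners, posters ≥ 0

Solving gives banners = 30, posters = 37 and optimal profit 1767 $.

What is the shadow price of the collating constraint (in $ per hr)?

At the optimum: cutting uses 134 of 134 (binding); collating uses 194 of 194 (binding).
The binding rows give the dual system: 2·y_cutting + 4·y_collating = 33 and 2·y_cutting + 2·y_collating = 21.
→ y_cutting = 4.5 and y_collating = 6.
Shadow price of collating = 6.

6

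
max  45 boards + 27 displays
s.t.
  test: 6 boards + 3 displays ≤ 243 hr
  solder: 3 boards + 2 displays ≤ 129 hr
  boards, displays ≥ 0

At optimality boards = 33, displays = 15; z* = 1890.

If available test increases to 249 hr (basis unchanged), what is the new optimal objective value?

Both test and solder are binding at x*.
From A_Bᵀ y = c: 6·y_test + 3·y_solder = 45; 3·y_test + 2·y_solder = 27.
→ y_test = 3 and y_solder = 9.
Δz = y_test·Δb = 3 × (6) = 18, so new z* = 1890 + 18 = 1908.

1908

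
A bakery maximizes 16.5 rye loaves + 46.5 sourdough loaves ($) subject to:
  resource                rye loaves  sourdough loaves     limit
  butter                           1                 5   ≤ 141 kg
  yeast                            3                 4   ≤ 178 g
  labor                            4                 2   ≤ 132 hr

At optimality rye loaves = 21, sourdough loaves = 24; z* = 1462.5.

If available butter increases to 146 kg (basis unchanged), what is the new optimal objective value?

Check each constraint at x*: butter 141/141 (tight); yeast 159/178 (slack 19); labor 132/132 (tight).
Slack constraints have shadow price 0 (complementary slackness).
The binding rows give the dual system: 1·y_butter + 4·y_labor = 16.5 and 5·y_butter + 2·y_labor = 46.5.
→ y_butter = 8.5 and y_labor = 2.
Δz = y_butter·Δb = 8.5 × (5) = 42.5, so new z* = 1462.5 + 42.5 = 1505.

1505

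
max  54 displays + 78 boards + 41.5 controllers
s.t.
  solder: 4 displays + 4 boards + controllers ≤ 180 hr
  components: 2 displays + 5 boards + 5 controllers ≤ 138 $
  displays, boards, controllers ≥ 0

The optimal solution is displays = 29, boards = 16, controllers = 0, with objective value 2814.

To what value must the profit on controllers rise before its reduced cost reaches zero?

49.5

Check each constraint at x*: solder 180/180 (tight); components 138/138 (tight).
From A_Bᵀ y = c: 4·y_solder + 2·y_components = 54; 4·y_solder + 5·y_components = 78.
This yields shadow prices y_solder = 9.5, y_components = 8.
controllers enters the basis when its profit ≥ yᵀa₃ = 9.5·1 + 8·5 = 49.5.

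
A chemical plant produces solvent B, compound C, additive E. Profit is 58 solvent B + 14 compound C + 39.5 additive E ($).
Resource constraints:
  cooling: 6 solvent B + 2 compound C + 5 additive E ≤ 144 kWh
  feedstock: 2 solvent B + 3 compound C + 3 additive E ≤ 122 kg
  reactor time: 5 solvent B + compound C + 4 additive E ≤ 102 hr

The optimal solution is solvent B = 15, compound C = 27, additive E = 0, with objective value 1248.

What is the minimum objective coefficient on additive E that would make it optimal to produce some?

47

Binding: cooling and reactor time. Non-binding: feedstock (11 unused).
Since feedstock is not tight, its dual is 0.
From A_Bᵀ y = c: 6·y_cooling + 5·y_reactor time = 58; 2·y_cooling + 1·y_reactor time = 14.
Solving: y_cooling = 3, y_reactor time = 8.
additive E enters the basis when its profit ≥ yᵀa₃ = 3·5 + 8·4 = 47.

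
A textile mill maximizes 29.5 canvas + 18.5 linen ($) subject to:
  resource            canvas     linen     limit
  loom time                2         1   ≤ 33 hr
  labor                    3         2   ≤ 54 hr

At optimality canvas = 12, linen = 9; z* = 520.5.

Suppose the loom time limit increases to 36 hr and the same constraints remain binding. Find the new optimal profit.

531

At the optimum: loom time uses 33 of 33 (binding); labor uses 54 of 54 (binding).
The binding rows give the dual system: 2·y_loom time + 3·y_labor = 29.5 and 1·y_loom time + 2·y_labor = 18.5.
→ y_loom time = 3.5 and y_labor = 7.5.
Δz = y_loom time·Δb = 3.5 × (3) = 10.5, so new z* = 520.5 + 10.5 = 531.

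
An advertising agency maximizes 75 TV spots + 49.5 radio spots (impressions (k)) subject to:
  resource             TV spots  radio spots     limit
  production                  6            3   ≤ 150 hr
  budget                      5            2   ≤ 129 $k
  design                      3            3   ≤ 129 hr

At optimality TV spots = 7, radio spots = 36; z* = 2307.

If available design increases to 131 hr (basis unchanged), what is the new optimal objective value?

2323

Check each constraint at x*: production 150/150 (tight); budget 107/129 (slack 22); design 129/129 (tight).
Since budget is not tight, its dual is 0.
From A_Bᵀ y = c: 6·y_production + 3·y_design = 75; 3·y_production + 3·y_design = 49.5.
Solving: y_production = 8.5, y_design = 8.
Δz = y_design·Δb = 8 × (2) = 16, so new z* = 2307 + 16 = 2323.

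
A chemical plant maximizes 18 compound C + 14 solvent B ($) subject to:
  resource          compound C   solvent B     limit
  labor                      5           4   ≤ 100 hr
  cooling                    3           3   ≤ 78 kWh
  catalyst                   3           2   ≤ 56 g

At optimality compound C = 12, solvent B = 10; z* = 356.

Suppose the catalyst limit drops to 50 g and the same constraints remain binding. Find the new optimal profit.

350

Check each constraint at x*: labor 100/100 (tight); cooling 66/78 (slack 12); catalyst 56/56 (tight).
Slack constraints have shadow price 0 (complementary slackness).
Dual feasibility on the basic columns requires 5·y_labor + 3·y_catalyst = 18, 4·y_labor + 2·y_catalyst = 14.
Solving: y_labor = 3, y_catalyst = 1.
Δz = y_catalyst·Δb = 1 × (-6) = -6, so new z* = 356 − 6 = 350.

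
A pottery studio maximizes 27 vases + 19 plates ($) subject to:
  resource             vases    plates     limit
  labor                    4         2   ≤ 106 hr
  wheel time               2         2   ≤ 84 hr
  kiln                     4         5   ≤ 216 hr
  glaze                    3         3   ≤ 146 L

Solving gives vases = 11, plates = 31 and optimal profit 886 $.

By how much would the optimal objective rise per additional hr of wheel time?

5.5

Check each constraint at x*: labor 106/106 (tight); wheel time 84/84 (tight); kiln 199/216 (slack 17); glaze 126/146 (slack 20).
Since kiln, glaze are not tight, their duals are 0.
The binding rows give the dual system: 4·y_labor + 2·y_wheel time = 27 and 2·y_labor + 2·y_wheel time = 19.
→ y_labor = 4 and y_wheel time = 5.5.
Shadow price of wheel time = 5.5.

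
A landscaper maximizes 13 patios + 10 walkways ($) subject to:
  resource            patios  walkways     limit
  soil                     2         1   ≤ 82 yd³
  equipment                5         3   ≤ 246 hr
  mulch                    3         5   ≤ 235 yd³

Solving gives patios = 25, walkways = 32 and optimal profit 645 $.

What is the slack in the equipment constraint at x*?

equipment used = 5·25 + 3·32 = 221; slack = 246 − 221 = 25.

25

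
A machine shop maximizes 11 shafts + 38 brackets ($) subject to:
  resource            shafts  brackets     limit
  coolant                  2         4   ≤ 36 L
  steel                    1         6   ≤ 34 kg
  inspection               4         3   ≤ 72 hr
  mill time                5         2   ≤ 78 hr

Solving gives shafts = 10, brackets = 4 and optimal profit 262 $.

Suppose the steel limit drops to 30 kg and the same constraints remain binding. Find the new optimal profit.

246

At the optimum: coolant uses 36 of 36 (binding); steel uses 34 of 34 (binding); inspection uses 52 of 72 (slack = 20); mill time uses 58 of 78 (slack = 20).
Slack constraints have shadow price 0 (complementary slackness).
Dual feasibility on the basic columns requires 2·y_coolant + 1·y_steel = 11, 4·y_coolant + 6·y_steel = 38.
Solving: y_coolant = 3.5, y_steel = 4.
Δz = y_steel·Δb = 4 × (-4) = -16, so new z* = 262 − 16 = 246.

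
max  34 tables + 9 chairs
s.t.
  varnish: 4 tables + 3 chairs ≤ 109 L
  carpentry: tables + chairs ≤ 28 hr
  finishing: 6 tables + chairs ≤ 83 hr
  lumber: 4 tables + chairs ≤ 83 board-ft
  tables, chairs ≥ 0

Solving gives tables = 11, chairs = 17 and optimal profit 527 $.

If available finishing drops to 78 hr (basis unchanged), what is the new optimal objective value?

Binding: carpentry and finishing. Non-binding: varnish (14 unused), lumber (22 unused).
Slack constraints have shadow price 0 (complementary slackness).
Dual feasibility on the basic columns requires 1·y_carpentry + 6·y_finishing = 34, 1·y_carpentry + 1·y_finishing = 9.
→ y_carpentry = 4 and y_finishing = 5.
Δz = y_finishing·Δb = 5 × (-5) = -25, so new z* = 527 − 25 = 502.

502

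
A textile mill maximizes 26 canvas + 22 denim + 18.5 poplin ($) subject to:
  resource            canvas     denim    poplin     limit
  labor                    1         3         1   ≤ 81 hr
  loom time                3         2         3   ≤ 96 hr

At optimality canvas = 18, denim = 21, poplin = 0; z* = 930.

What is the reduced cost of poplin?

-7.5

At the optimum: labor uses 81 of 81 (binding); loom time uses 96 of 96 (binding).
Dual feasibility on the basic columns requires 1·y_labor + 3·y_loom time = 26, 3·y_labor + 2·y_loom time = 22.
→ y_labor = 2 and y_loom time = 8.
Reduced cost of poplin: c₃ − yᵀa₃ = 18.5 − (2·1 + 8·3) = 18.5 − 26 = -7.5.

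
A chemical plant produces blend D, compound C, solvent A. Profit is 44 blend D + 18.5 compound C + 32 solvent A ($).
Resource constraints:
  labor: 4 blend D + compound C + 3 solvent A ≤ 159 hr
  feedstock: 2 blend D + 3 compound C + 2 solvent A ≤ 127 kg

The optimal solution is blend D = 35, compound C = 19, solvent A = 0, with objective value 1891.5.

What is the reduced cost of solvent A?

At the optimum: labor uses 159 of 159 (binding); feedstock uses 127 of 127 (binding).
From A_Bᵀ y = c: 4·y_labor + 2·y_feedstock = 44; 1·y_labor + 3·y_feedstock = 18.5.
→ y_labor = 9.5 and y_feedstock = 3.
Reduced cost of solvent A: c₃ − yᵀa₃ = 32 − (9.5·3 + 3·2) = 32 − 34.5 = -2.5.

-2.5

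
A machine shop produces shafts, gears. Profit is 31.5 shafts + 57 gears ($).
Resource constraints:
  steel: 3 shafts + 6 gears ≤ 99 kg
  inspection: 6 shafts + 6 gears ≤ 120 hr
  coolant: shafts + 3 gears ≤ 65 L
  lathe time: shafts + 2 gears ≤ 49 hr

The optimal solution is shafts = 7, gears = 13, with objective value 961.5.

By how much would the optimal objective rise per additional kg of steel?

At the optimum: steel uses 99 of 99 (binding); inspection uses 120 of 120 (binding); coolant uses 46 of 65 (slack = 19); lathe time uses 33 of 49 (slack = 16).
Slack constraints have shadow price 0 (complementary slackness).
Dual feasibility on the basic columns requires 3·y_steel + 6·y_inspection = 31.5, 6·y_steel + 6·y_inspection = 57.
→ y_steel = 8.5 and y_inspection = 1.
Shadow price of steel = 8.5.

8.5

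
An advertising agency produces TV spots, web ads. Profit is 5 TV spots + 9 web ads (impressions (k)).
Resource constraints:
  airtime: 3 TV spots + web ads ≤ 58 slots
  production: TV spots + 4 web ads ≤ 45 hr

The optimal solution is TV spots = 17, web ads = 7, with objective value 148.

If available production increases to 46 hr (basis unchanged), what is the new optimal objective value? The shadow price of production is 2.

Δb = 1, so new z* = 148 + (2)·(1) = 148 + 2 = 150.

150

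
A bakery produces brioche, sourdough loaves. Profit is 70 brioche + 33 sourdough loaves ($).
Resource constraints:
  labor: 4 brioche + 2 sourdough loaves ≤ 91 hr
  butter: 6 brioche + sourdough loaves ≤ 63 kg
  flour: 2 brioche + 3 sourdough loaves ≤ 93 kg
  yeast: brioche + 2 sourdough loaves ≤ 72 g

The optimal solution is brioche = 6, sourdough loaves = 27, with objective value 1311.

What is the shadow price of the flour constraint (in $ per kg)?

8

Check each constraint at x*: labor 78/91 (slack 13); butter 63/63 (tight); flour 93/93 (tight); yeast 60/72 (slack 12).
Since labor, yeast are not tight, their duals are 0.
The binding rows give the dual system: 6·y_butter + 2·y_flour = 70 and 1·y_butter + 3·y_flour = 33.
Solving: y_butter = 9, y_flour = 8.
Shadow price of flour = 8.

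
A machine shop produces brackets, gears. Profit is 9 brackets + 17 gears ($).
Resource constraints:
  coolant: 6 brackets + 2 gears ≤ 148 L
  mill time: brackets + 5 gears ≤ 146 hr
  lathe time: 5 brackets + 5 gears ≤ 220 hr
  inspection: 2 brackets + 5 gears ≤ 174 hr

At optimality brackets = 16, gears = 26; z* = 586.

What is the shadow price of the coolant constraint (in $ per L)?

1

Check each constraint at x*: coolant 148/148 (tight); mill time 146/146 (tight); lathe time 210/220 (slack 10); inspection 162/174 (slack 12).
By complementary slackness, y = 0 for the non-binding constraints.
Dual feasibility on the basic columns requires 6·y_coolant + 1·y_mill time = 9, 2·y_coolant + 5·y_mill time = 17.
→ y_coolant = 1 and y_mill time = 3.
Shadow price of coolant = 1.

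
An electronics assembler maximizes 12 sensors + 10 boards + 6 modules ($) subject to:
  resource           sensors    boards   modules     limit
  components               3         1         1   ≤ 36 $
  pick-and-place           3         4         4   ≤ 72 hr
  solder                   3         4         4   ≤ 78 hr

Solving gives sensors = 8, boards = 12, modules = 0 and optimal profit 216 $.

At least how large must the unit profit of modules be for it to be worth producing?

Check each constraint at x*: components 36/36 (tight); pick-and-place 72/72 (tight); solder 72/78 (slack 6).
Since solder is not tight, its dual is 0.
From A_Bᵀ y = c: 3·y_components + 3·y_pick-and-place = 12; 1·y_components + 4·y_pick-and-place = 10.
This yields shadow prices y_components = 2, y_pick-and-place = 2.
modules enters the basis when its profit ≥ yᵀa₃ = 2·1 + 2·4 = 10.

10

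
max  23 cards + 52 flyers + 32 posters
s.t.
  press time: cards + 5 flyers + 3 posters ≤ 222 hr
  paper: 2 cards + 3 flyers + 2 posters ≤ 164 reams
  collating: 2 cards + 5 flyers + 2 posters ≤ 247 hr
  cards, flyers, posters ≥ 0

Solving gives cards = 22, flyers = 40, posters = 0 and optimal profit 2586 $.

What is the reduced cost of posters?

Binding: press time and paper. Non-binding: collating (3 unused).
Slack constraints have shadow price 0 (complementary slackness).
From A_Bᵀ y = c: 1·y_press time + 2·y_paper = 23; 5·y_press time + 3·y_paper = 52.
→ y_press time = 5 and y_paper = 9.
Reduced cost of posters: c₃ − yᵀa₃ = 32 − (5·3 + 9·2) = 32 − 33 = -1.

-1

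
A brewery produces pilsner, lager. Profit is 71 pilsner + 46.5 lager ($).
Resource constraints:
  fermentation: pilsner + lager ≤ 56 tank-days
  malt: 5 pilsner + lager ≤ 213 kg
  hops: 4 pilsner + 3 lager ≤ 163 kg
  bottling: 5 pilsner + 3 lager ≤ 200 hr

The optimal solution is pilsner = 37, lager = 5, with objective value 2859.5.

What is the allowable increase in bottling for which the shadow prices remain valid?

3.75

Binding constraints: hops, bottling. The basis is B = [[4,3],[5,3]] with det -3.
Per unit increase in bottling, x* moves by d = (1, -1.3333).
The basis stays optimal until lager reaches 0; allowable increase = 3.75 hr.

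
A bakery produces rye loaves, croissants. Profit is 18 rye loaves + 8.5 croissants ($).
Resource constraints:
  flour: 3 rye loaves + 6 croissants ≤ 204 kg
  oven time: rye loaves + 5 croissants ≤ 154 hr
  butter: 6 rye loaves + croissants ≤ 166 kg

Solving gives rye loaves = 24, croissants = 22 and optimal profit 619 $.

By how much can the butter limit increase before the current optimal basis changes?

242

Binding constraints: flour, butter. The basis is B = [[3,6],[6,1]] with det -33.
Per unit increase in butter, x* moves by d = (0.1818, -0.0909).
The basis stays optimal until croissants reaches 0; allowable increase = 242 kg.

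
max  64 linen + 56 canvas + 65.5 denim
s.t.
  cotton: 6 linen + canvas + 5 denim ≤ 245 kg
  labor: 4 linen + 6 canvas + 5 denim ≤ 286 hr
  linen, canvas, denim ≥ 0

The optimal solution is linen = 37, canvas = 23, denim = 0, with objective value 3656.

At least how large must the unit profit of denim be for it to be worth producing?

At the optimum: cotton uses 245 of 245 (binding); labor uses 286 of 286 (binding).
The binding rows give the dual system: 6·y_cotton + 4·y_labor = 64 and 1·y_cotton + 6·y_labor = 56.
→ y_cotton = 5 and y_labor = 8.5.
denim enters the basis when its profit ≥ yᵀa₃ = 5·5 + 8.5·5 = 67.5.

67.5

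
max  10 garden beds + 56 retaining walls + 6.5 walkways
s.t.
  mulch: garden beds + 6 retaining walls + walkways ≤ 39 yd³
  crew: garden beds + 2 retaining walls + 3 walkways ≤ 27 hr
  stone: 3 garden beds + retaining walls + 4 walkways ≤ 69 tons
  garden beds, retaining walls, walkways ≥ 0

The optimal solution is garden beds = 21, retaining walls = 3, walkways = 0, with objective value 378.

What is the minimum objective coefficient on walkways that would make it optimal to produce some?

12

At the optimum: mulch uses 39 of 39 (binding); crew uses 27 of 27 (binding); stone uses 66 of 69 (slack = 3).
Since stone is not tight, its dual is 0.
From A_Bᵀ y = c: 1·y_mulch + 1·y_crew = 10; 6·y_mulch + 2·y_crew = 56.
This yields shadow prices y_mulch = 9, y_crew = 1.
walkways enters the basis when its profit ≥ yᵀa₃ = 9·1 + 1·3 = 12.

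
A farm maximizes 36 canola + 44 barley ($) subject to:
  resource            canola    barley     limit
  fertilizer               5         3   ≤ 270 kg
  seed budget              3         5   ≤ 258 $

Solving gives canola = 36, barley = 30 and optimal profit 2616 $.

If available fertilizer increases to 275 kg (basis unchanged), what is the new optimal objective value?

2631

At the optimum: fertilizer uses 270 of 270 (binding); seed budget uses 258 of 258 (binding).
The binding rows give the dual system: 5·y_fertilizer + 3·y_seed budget = 36 and 3·y_fertilizer + 5·y_seed budget = 44.
→ y_fertilizer = 3 and y_seed budget = 7.
Δz = y_fertilizer·Δb = 3 × (5) = 15, so new z* = 2616 + 15 = 2631.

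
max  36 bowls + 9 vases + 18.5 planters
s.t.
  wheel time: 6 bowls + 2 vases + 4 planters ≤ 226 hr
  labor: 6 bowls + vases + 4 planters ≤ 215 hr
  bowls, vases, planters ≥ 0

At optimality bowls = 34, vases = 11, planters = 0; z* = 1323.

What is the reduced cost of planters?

-5.5

Check each constraint at x*: wheel time 226/226 (tight); labor 215/215 (tight).
From A_Bᵀ y = c: 6·y_wheel time + 6·y_labor = 36; 2·y_wheel time + 1·y_labor = 9.
This yields shadow prices y_wheel time = 3, y_labor = 3.
Reduced cost of planters: c₃ − yᵀa₃ = 18.5 − (3·4 + 3·4) = 18.5 − 24 = -5.5.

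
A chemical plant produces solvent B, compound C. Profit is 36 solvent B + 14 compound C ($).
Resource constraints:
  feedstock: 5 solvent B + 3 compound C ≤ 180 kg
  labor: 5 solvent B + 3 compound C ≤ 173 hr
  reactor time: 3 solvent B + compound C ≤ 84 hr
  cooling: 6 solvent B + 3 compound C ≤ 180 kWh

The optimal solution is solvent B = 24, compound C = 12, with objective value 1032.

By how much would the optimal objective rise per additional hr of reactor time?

8

At the optimum: feedstock uses 156 of 180 (slack = 24); labor uses 156 of 173 (slack = 17); reactor time uses 84 of 84 (binding); cooling uses 180 of 180 (binding).
By complementary slackness, y = 0 for the non-binding constraints.
The binding rows give the dual system: 3·y_reactor time + 6·y_cooling = 36 and 1·y_reactor time + 3·y_cooling = 14.
Solving: y_reactor time = 8, y_cooling = 2.
Shadow price of reactor time = 8.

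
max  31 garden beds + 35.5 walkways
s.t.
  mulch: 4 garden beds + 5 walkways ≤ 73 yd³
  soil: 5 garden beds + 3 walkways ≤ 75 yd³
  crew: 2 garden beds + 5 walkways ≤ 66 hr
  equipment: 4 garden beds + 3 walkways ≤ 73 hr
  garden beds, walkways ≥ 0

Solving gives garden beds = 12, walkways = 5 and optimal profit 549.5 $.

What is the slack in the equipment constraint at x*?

equipment used = 4·12 + 3·5 = 63; slack = 73 − 63 = 10.

10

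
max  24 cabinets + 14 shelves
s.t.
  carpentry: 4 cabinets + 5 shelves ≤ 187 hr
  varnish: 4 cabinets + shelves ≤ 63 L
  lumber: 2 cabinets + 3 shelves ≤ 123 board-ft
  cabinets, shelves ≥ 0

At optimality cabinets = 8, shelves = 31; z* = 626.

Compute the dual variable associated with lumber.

Binding: carpentry and varnish. Non-binding: lumber (14 unused).
Since lumber is not tight, its dual is 0.
Dual feasibility on the basic columns requires 4·y_carpentry + 4·y_varnish = 24, 5·y_carpentry + 1·y_varnish = 14.
→ y_carpentry = 2 and y_varnish = 4.
Shadow price of lumber = 0.

0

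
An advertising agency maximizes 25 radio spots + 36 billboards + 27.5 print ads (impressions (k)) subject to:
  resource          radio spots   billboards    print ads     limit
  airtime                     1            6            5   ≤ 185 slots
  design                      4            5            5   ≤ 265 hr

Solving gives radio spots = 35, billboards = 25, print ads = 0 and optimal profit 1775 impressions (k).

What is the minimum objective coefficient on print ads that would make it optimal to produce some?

Both airtime and design are binding at x*.
Dual feasibility on the basic columns requires 1·y_airtime + 4·y_design = 25, 6·y_airtime + 5·y_design = 36.
→ y_airtime = 1 and y_design = 6.
print ads enters the basis when its profit ≥ yᵀa₃ = 1·5 + 6·5 = 35.

35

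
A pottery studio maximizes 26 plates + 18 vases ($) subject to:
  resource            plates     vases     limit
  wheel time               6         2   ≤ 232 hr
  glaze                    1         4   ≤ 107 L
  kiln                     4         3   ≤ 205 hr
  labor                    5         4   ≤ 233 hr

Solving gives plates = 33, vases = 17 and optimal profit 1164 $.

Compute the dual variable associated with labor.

4

At the optimum: wheel time uses 232 of 232 (binding); glaze uses 101 of 107 (slack = 6); kiln uses 183 of 205 (slack = 22); labor uses 233 of 233 (binding).
By complementary slackness, y = 0 for the non-binding constraints.
The binding rows give the dual system: 6·y_wheel time + 5·y_labor = 26 and 2·y_wheel time + 4·y_labor = 18.
→ y_wheel time = 1 and y_labor = 4.
Shadow price of labor = 4.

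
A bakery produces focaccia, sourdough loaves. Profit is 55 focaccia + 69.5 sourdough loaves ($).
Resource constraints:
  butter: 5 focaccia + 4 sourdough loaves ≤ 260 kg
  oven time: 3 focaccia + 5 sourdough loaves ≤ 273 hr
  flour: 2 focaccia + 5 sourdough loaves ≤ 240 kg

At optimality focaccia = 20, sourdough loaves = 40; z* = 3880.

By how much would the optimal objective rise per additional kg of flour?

7.5

Binding: butter and flour. Non-binding: oven time (13 unused).
Since oven time is not tight, its dual is 0.
Dual feasibility on the basic columns requires 5·y_butter + 2·y_flour = 55, 4·y_butter + 5·y_flour = 69.5.
→ y_butter = 8 and y_flour = 7.5.
Shadow price of flour = 7.5.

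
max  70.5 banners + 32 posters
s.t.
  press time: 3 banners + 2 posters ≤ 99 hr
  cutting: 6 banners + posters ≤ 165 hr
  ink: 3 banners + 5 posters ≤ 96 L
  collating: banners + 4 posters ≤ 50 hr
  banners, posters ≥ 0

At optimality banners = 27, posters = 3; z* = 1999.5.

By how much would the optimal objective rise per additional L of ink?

4.5

Check each constraint at x*: press time 87/99 (slack 12); cutting 165/165 (tight); ink 96/96 (tight); collating 39/50 (slack 11).
Since press time, collating are not tight, their duals are 0.
The binding rows give the dual system: 6·y_cutting + 3·y_ink = 70.5 and 1·y_cutting + 5·y_ink = 32.
This yields shadow prices y_cutting = 9.5, y_ink = 4.5.
Shadow price of ink = 4.5.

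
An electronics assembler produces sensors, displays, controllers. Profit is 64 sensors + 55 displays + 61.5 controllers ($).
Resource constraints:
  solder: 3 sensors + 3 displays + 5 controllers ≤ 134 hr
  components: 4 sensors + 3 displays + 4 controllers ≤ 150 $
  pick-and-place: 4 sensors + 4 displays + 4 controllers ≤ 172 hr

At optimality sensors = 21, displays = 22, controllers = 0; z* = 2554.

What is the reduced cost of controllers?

-2.5

Check each constraint at x*: solder 129/134 (slack 5); components 150/150 (tight); pick-and-place 172/172 (tight).
Since solder is not tight, its dual is 0.
From A_Bᵀ y = c: 4·y_components + 4·y_pick-and-place = 64; 3·y_components + 4·y_pick-and-place = 55.
This yields shadow prices y_components = 9, y_pick-and-place = 7.
Reduced cost of controllers: c₃ − yᵀa₃ = 61.5 − (9·4 + 7·4) = 61.5 − 64 = -2.5.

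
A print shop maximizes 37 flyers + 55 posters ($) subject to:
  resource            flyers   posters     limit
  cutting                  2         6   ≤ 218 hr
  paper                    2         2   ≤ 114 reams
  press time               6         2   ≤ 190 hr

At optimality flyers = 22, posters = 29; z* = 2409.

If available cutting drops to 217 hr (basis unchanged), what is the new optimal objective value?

At the optimum: cutting uses 218 of 218 (binding); paper uses 102 of 114 (slack = 12); press time uses 190 of 190 (binding).
Slack constraints have shadow price 0 (complementary slackness).
From A_Bᵀ y = c: 2·y_cutting + 6·y_press time = 37; 6·y_cutting + 2·y_press time = 55.
Solving: y_cutting = 8, y_press time = 3.5.
Δz = y_cutting·Δb = 8 × (-1) = -8, so new z* = 2409 − 8 = 2401.

2401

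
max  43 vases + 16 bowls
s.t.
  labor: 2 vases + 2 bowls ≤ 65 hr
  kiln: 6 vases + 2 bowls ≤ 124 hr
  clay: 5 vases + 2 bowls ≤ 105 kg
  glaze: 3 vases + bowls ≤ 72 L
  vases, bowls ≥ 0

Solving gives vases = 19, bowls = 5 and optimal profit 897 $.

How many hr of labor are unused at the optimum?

17

labor used = 2·19 + 2·5 = 48; slack = 65 − 48 = 17.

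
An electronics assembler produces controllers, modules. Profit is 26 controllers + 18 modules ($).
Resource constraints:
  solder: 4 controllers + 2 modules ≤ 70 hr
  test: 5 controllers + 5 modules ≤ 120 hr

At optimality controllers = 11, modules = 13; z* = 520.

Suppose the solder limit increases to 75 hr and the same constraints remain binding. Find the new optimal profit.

Both solder and test are binding at x*.
The binding rows give the dual system: 4·y_solder + 5·y_test = 26 and 2·y_solder + 5·y_test = 18.
Solving: y_solder = 4, y_test = 2.
Δz = y_solder·Δb = 4 × (5) = 20, so new z* = 520 + 20 = 540.

540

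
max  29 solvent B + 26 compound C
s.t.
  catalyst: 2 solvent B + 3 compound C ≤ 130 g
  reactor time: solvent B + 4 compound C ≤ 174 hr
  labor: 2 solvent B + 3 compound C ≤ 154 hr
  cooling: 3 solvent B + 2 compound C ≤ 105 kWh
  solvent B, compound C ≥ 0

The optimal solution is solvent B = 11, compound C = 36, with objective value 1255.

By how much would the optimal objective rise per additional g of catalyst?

Check each constraint at x*: catalyst 130/130 (tight); reactor time 155/174 (slack 19); labor 130/154 (slack 24); cooling 105/105 (tight).
By complementary slackness, y = 0 for the non-binding constraints.
The binding rows give the dual system: 2·y_catalyst + 3·y_cooling = 29 and 3·y_catalyst + 2·y_cooling = 26.
Solving: y_catalyst = 4, y_cooling = 7.
Shadow price of catalyst = 4.

4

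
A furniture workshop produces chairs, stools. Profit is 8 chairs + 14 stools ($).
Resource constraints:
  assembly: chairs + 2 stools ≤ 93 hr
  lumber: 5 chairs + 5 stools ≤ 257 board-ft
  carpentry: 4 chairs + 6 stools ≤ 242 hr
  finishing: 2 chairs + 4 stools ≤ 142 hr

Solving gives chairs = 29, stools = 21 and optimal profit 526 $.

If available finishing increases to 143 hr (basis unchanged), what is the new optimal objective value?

Binding: carpentry and finishing. Non-binding: assembly (22 unused), lumber (7 unused).
Slack constraints have shadow price 0 (complementary slackness).
Dual feasibility on the basic columns requires 4·y_carpentry + 2·y_finishing = 8, 6·y_carpentry + 4·y_finishing = 14.
This yields shadow prices y_carpentry = 1, y_finishing = 2.
Δz = y_finishing·Δb = 2 × (1) = 2, so new z* = 526 + 2 = 528.

528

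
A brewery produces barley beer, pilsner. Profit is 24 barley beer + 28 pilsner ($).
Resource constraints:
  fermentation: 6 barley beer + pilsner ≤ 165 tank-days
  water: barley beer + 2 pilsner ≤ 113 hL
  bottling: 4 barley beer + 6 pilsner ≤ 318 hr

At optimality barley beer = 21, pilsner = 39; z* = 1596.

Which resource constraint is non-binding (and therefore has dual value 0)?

fermentation: 165/165 (binding)
water: 99/113 (slack 14)
bottling: 318/318 (binding)
By complementary slackness, a constraint with positive slack has shadow price 0 → water.

water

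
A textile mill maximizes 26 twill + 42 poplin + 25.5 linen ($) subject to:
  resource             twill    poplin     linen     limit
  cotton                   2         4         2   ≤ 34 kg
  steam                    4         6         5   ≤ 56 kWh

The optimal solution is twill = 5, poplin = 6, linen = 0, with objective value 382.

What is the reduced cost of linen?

At the optimum: cotton uses 34 of 34 (binding); steam uses 56 of 56 (binding).
Dual feasibility on the basic columns requires 2·y_cotton + 4·y_steam = 26, 4·y_cotton + 6·y_steam = 42.
This yields shadow prices y_cotton = 3, y_steam = 5.
Reduced cost of linen: c₃ − yᵀa₃ = 25.5 − (3·2 + 5·5) = 25.5 − 31 = -5.5.

-5.5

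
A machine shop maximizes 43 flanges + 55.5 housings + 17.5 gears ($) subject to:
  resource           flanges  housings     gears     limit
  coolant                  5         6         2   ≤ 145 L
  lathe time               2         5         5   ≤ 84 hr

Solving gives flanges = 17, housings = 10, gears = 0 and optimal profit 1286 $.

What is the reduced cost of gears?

Check each constraint at x*: coolant 145/145 (tight); lathe time 84/84 (tight).
The binding rows give the dual system: 5·y_coolant + 2·y_lathe time = 43 and 6·y_coolant + 5·y_lathe time = 55.5.
Solving: y_coolant = 8, y_lathe time = 1.5.
Reduced cost of gears: c₃ − yᵀa₃ = 17.5 − (8·2 + 1.5·5) = 17.5 − 23.5 = -6.

-6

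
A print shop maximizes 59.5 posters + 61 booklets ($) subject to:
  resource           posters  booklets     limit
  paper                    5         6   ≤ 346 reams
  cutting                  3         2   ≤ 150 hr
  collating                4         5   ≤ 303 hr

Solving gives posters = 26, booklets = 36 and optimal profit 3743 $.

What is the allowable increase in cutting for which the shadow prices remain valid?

Binding constraints: paper, cutting. The basis is B = [[5,6],[3,2]] with det -8.
Per unit increase in cutting, x* moves by d = (0.75, -0.625).
The basis stays optimal until booklets reaches 0; allowable increase = 57.6 hr.

57.6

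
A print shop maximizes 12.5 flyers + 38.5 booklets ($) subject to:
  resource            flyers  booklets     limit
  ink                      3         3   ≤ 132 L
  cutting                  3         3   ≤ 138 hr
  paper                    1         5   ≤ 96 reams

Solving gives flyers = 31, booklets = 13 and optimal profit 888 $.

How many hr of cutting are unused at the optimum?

cutting used = 3·31 + 3·13 = 132; slack = 138 − 132 = 6.

6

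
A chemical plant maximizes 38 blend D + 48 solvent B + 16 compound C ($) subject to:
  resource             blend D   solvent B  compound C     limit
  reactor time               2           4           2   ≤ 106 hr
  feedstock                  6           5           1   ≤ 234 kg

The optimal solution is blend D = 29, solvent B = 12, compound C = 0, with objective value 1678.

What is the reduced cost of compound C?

At the optimum: reactor time uses 106 of 106 (binding); feedstock uses 234 of 234 (binding).
The binding rows give the dual system: 2·y_reactor time + 6·y_feedstock = 38 and 4·y_reactor time + 5·y_feedstock = 48.
Solving: y_reactor time = 7, y_feedstock = 4.
Reduced cost of compound C: c₃ − yᵀa₃ = 16 − (7·2 + 4·1) = 16 − 18 = -2.

-2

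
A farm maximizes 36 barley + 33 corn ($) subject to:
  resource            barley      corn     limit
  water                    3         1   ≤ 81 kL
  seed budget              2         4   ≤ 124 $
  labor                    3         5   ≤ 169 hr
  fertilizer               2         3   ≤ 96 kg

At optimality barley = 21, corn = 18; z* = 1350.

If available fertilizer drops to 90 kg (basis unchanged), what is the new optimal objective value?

1296

Binding: water and fertilizer. Non-binding: seed budget (10 unused), labor (16 unused).
Since seed budget, labor are not tight, their duals are 0.
From A_Bᵀ y = c: 3·y_water + 2·y_fertilizer = 36; 1·y_water + 3·y_fertilizer = 33.
→ y_water = 6 and y_fertilizer = 9.
Δz = y_fertilizer·Δb = 9 × (-6) = -54, so new z* = 1350 − 54 = 1296.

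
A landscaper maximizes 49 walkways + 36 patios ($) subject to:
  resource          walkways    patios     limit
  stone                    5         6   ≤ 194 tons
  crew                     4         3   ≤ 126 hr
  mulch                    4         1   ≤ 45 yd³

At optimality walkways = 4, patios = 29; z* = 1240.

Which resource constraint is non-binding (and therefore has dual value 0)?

crew

stone: 194/194 (binding)
crew: 103/126 (slack 23)
mulch: 45/45 (binding)
By complementary slackness, a constraint with positive slack has shadow price 0 → crew.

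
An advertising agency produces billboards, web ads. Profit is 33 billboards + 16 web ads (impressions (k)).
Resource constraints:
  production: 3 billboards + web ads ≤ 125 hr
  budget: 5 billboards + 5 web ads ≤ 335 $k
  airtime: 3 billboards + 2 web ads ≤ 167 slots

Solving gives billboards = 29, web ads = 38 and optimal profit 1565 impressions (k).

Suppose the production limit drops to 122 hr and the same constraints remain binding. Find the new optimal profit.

1539.5

At the optimum: production uses 125 of 125 (binding); budget uses 335 of 335 (binding); airtime uses 163 of 167 (slack = 4).
Slack constraints have shadow price 0 (complementary slackness).
The binding rows give the dual system: 3·y_production + 5·y_budget = 33 and 1·y_production + 5·y_budget = 16.
This yields shadow prices y_production = 8.5, y_budget = 1.5.
Δz = y_production·Δb = 8.5 × (-3) = -25.5, so new z* = 1565 − 25.5 = 1539.5.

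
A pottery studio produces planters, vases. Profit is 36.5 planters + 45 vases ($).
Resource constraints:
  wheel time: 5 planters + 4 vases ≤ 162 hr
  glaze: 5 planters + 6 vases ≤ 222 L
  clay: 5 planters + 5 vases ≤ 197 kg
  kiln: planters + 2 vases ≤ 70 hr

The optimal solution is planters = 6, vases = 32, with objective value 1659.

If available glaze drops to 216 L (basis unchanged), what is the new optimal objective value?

1617

Check each constraint at x*: wheel time 158/162 (slack 4); glaze 222/222 (tight); clay 190/197 (slack 7); kiln 70/70 (tight).
Since wheel time, clay are not tight, their duals are 0.
Dual feasibility on the basic columns requires 5·y_glaze + 1·y_kiln = 36.5, 6·y_glaze + 2·y_kiln = 45.
This yields shadow prices y_glaze = 7, y_kiln = 1.5.
Δz = y_glaze·Δb = 7 × (-6) = -42, so new z* = 1659 − 42 = 1617.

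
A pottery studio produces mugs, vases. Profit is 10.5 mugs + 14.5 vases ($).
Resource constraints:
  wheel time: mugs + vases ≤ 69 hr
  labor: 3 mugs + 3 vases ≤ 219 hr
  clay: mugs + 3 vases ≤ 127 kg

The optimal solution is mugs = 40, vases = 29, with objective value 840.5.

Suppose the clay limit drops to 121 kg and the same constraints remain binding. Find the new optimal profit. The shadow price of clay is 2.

Δb = -6, so new z* = 840.5 + (2)·(-6) = 840.5 − 12 = 828.5.

828.5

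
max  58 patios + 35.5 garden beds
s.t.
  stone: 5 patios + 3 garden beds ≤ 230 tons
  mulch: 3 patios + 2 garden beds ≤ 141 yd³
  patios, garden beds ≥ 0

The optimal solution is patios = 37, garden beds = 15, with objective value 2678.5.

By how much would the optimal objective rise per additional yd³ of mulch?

3.5

Both stone and mulch are binding at x*.
The binding rows give the dual system: 5·y_stone + 3·y_mulch = 58 and 3·y_stone + 2·y_mulch = 35.5.
→ y_stone = 9.5 and y_mulch = 3.5.
Shadow price of mulch = 3.5.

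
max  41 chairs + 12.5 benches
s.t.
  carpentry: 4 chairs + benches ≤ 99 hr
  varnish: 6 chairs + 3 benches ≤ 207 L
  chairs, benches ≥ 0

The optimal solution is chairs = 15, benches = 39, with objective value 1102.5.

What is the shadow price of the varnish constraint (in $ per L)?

1.5

At the optimum: carpentry uses 99 of 99 (binding); varnish uses 207 of 207 (binding).
The binding rows give the dual system: 4·y_carpentry + 6·y_varnish = 41 and 1·y_carpentry + 3·y_varnish = 12.5.
This yields shadow prices y_carpentry = 8, y_varnish = 1.5.
Shadow price of varnish = 1.5.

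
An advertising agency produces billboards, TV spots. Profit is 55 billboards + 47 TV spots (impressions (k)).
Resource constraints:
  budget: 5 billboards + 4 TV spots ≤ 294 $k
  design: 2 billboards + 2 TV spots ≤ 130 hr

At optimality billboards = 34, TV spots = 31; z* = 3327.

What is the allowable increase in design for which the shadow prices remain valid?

Binding constraints: budget, design. The basis is B = [[5,4],[2,2]] with det 2.
Per unit increase in design, x* moves by d = (-2, 2.5).
The basis stays optimal until billboards reaches 0; allowable increase = 17 hr.

17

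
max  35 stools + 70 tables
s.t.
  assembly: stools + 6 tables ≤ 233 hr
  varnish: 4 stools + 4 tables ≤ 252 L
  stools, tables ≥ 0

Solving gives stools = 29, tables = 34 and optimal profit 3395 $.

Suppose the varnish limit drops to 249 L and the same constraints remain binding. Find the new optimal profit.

3374

At the optimum: assembly uses 233 of 233 (binding); varnish uses 252 of 252 (binding).
From A_Bᵀ y = c: 1·y_assembly + 4·y_varnish = 35; 6·y_assembly + 4·y_varnish = 70.
Solving: y_assembly = 7, y_varnish = 7.
Δz = y_varnish·Δb = 7 × (-3) = -21, so new z* = 3395 − 21 = 3374.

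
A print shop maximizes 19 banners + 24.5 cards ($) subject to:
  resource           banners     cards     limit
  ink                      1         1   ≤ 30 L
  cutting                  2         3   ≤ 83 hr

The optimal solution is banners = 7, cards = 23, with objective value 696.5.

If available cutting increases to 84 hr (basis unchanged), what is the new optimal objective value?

Both ink and cutting are binding at x*.
Dual feasibility on the basic columns requires 1·y_ink + 2·y_cutting = 19, 1·y_ink + 3·y_cutting = 24.5.
Solving: y_ink = 8, y_cutting = 5.5.
Δz = y_cutting·Δb = 5.5 × (1) = 5.5, so new z* = 696.5 + 5.5 = 702.

702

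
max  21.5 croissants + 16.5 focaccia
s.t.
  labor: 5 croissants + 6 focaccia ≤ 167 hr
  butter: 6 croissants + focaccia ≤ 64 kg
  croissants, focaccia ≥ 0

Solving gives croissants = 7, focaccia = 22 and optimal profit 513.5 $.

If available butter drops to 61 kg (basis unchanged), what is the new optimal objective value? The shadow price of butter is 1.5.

Δb = -3, so new z* = 513.5 + (1.5)·(-3) = 513.5 − 4.5 = 509.

509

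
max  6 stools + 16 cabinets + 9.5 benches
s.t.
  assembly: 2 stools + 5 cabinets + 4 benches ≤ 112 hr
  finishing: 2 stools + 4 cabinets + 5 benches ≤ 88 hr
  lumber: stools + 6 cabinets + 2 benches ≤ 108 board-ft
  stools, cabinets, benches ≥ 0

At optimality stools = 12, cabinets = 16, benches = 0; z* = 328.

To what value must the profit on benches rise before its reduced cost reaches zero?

14.5

Check each constraint at x*: assembly 104/112 (slack 8); finishing 88/88 (tight); lumber 108/108 (tight).
Slack constraints have shadow price 0 (complementary slackness).
From A_Bᵀ y = c: 2·y_finishing + 1·y_lumber = 6; 4·y_finishing + 6·y_lumber = 16.
Solving: y_finishing = 2.5, y_lumber = 1.
benches enters the basis when its profit ≥ yᵀa₃ = 2.5·5 + 1·2 = 14.5.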